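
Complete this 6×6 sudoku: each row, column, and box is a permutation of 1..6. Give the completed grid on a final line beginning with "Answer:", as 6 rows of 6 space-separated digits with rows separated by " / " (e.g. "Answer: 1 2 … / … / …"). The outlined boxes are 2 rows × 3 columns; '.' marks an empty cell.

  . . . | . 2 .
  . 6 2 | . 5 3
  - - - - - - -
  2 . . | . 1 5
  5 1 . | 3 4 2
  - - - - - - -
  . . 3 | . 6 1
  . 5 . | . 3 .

Step 1. [r5c1∈{4}] r5c1 has the single candidate 4, so r5c1=4.
Step 2. [r2c4∈{1,4}] 4 has one home in row 2: r2c4, so r2c4=4.
Step 3. [r2c1∈{1}] only 1 remains possible at r2c1. So r2c1=1.
Step 4. [r3c4∈{6}] r3c4's peers cover all but 6. So r3c4=6.
Step 5. [r3c2∈{3,4}] 3 has one home in row 3: r3c2, so r3c2=3.
Step 6. [r5c4∈{2,5}] r5c4 is the only open cell in row 5 admitting 5. So r5c4=5.
Step 7. [r1c2∈{4}] r1c2's peers cover all but 4 ⇒ r1c2=4.
Step 8. [r4c3∈{6}] r4c3's peers cover all but 6. So r4c3=6.
Step 9. [r3c3∈{4}] nothing but 4 survives at r3c3 ⇒ r3c3=4.
Step 10. [r1c1∈{3}] nothing but 3 survives at r1c1 ⇒ r1c1=3.
Step 11. [r6c6∈{4}] nothing but 4 survives at r6c6, so r6c6=4.
Step 12. [r1c4∈{1}] r1c4 has the single candidate 1. So r1c4=1.
Step 13. [r6c4∈{2}] r6c4 is down to just 2. So r6c4=2.
Step 14. [r5c2∈{2}] r5c2 has the single candidate 2, so r5c2=2.
Step 15. [r1c6∈{6}] r1c6's peers cover all but 6. So r1c6=6.
Step 16. [r6c1∈{6}] r6c1's peers cover all but 6, so r6c1=6.
Step 17. [r1c3∈{5}] only 5 remains possible at r1c3. So r1c3=5.
Step 18. [r6c3∈{1}] r6c3 is down to just 1 ⇒ r6c3=1.

Answer: 3 4 5 1 2 6 / 1 6 2 4 5 3 / 2 3 4 6 1 5 / 5 1 6 3 4 2 / 4 2 3 5 6 1 / 6 5 1 2 3 4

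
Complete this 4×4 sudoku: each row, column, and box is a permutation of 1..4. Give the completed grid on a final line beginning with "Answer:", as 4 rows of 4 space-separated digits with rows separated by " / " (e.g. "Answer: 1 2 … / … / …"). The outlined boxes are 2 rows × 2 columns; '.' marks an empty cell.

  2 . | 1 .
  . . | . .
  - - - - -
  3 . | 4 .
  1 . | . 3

Step 1. [r4c2∈{2,4}] r4c2 is the only open cell in row 4 admitting 4, so r4c2=4.
Step 2. [r2c3∈{2,3}] col 3 places 3 nowhere but r2c3 ⇒ r2c3=3.
Step 3. [r2c4∈{2,4}] row 2 places 2 nowhere but r2c4. So r2c4=2.
Step 4. [r3c4∈{1}] r3c4's peers cover all but 1, so r3c4=1.
Step 5. [r2c2∈{1}] only 1 remains possible at r2c2, so r2c2=1.
Step 6. [r1c4∈{4}] only 4 remains possible at r1c4. So r1c4=4.
Step 7. [r3c2∈{2}] r3c2's peers cover all but 2 ⇒ r3c2=2.
Step 8. [r1c2∈{3}] nothing but 3 survives at r1c2 ⇒ r1c2=3.
Step 9. [r4c3∈{2}] only 2 remains possible at r4c3 ⇒ r4c3=2.
Step 10. [r2c1∈{4}] r2c1 has the single candidate 4 ⇒ r2c1=4.

Answer: 2 3 1 4 / 4 1 3 2 / 3 2 4 1 / 1 4 2 3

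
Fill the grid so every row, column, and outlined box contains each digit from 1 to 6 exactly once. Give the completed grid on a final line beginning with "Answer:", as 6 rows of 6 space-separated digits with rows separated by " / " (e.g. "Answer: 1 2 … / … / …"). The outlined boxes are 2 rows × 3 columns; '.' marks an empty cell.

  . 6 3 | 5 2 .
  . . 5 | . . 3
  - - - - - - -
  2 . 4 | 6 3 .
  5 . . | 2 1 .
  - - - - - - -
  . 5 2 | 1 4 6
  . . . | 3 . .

Step 1. [r6c3∈{1,6}] r6c3 is the only open cell in col 3 admitting 1 ⇒ r6c3=1.
Step 2. [r2c4∈{4}] r2c4 is down to just 4, so r2c4=4.
Step 3. [r1c1∈{1,4}] row 1 places 4 nowhere but r1c1, so r1c1=4.
Step 4. [r2c1∈{1}] r2c1 has the single candidate 1. So r2c1=1.
Step 5. [r6c6∈{2,5}] r6c6 is the only open cell in row 6 admitting 2, so r6c6=2.
Step 6. [r4c6∈{4}] r4c6 is down to just 4, so r4c6=4.
Step 7. [r4c2∈{3}] r4c2 is down to just 3 ⇒ r4c2=3.
Step 8. [r6c2∈{4}] r6c2 has the single candidate 4, so r6c2=4.
Step 9. [r6c1∈{6}] only 6 remains possible at r6c1. So r6c1=6.
Step 10. [r5c1∈{3}] nothing but 3 survives at r5c1. So r5c1=3.
Step 11. [r1c6∈{1}] r1c6 has the single candidate 1 ⇒ r1c6=1.
Step 12. [r2c2∈{2}] r2c2's peers cover all but 2. So r2c2=2.
Step 13. [r2c5∈{6}] r2c5 is down to just 6 ⇒ r2c5=6.
Step 14. [r6c5∈{5}] only 5 remains possible at r6c5, so r6c5=5.
Step 15. [r4c3∈{6}] r4c3's peers cover all but 6. So r4c3=6.
Step 16. [r3c6∈{5}] nothing but 5 survives at r3c6. So r3c6=5.
Step 17. [r3c2∈{1}] only 1 remains possible at r3c2. So r3c2=1.

Answer: 4 6 3 5 2 1 / 1 2 5 4 6 3 / 2 1 4 6 3 5 / 5 3 6 2 1 4 / 3 5 2 1 4 6 / 6 4 1 3 5 2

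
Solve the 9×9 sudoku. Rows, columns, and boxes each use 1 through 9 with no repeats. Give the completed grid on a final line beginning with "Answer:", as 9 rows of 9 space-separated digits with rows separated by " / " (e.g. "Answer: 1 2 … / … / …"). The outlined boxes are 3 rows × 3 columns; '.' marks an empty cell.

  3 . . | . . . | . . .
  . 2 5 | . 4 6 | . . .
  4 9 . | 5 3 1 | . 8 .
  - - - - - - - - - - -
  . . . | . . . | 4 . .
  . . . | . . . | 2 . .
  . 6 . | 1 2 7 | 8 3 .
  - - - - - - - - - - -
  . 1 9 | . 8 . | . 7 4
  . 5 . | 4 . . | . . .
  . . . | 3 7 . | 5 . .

Step 1. [r1c5∈{9}] r1c5's peers cover all but 9 ⇒ r1c5=9.
Step 2. [r8c3∈{2,3,6,7,8}] across box 7, 3 lands solely at r8c3 ⇒ r8c3=3.
Step 3. [r5c6∈{3,4,5,8,9}] 4 has one home in col 6: r5c6 ⇒ r5c6=4.
Step 4. [r3c9∈{2,6,7}] in row 3, 2 fits only at r3c9, so r3c9=2.
Step 5. [r8c1∈{2,6,7,8}] 7 has one home in row 8: r8c1. So r8c1=7.
Step 6. [r8c9∈{1,6,8,9}] r8c9 is the only open cell in row 8 admitting 8. So r8c9=8.
Step 7. [r4c6∈{3,5,8,9}] col 6 places 3 nowhere but r4c6 ⇒ r4c6=3.
Step 8. [r1c6∈{2,8}] in col 6, 8 fits only at r1c6, so r1c6=8.
Step 9. [r1c2∈{7}] r1c2's peers cover all but 7, so r1c2=7.
Step 10. [r4c2∈{8}] only 8 remains possible at r4c2, so r4c2=8.
Step 11. [r9c3∈{2,4,6,8}] r9c3 is the only open cell in col 3 admitting 8, so r9c3=8.
Step 12. [r2c9∈{1,3,7,9}] in col 9, 3 fits only at r2c9 ⇒ r2c9=3.
Step 13. [r4c3∈{1,2,7}] in col 3, 2 fits only at r4c3, so r4c3=2.
Step 14. [r4c9∈{1,5,6,7,9}] 7 has one home in row 4: r4c9, so r4c9=7.
Step 15. [r1c8∈{1,4,5,6}] r1c8 is the only open cell in row 1 admitting 4. So r1c8=4.
Step 16. [r1c9∈{1,5,6}] 5 has one home in row 1: r1c9. So r1c9=5.
Step 17. [r6c9∈{9}] only 9 remains possible at r6c9 ⇒ r6c9=9.
Step 18. [r8c5∈{1,6}] 1 has one home in col 5: r8c5, so r8c5=1.
Step 19. [r7c4∈{2,6}] across box 8, 6 lands solely at r7c4, so r7c4=6.
Step 20. [r9c1∈{2,6}] r9c1 is the only open cell in col 1 admitting 6, so r9c1=6.
Step 21. [r5c9∈{1,6}] in col 9, 6 fits only at r5c9 ⇒ r5c9=6.
Step 22. [r8c8∈{2,6,9}] 6 has one home in col 8: r8c8 ⇒ r8c8=6.
Step 23. [r8c6∈{2,9}] in row 8, 2 fits only at r8c6 ⇒ r8c6=2.
Step 24. [r5c5∈{5}] r5c5's peers cover all but 5, so r5c5=5.
Step 25. [r5c8∈{1}] nothing but 1 survives at r5c8, so r5c8=1.
Step 26. [r4c1∈{1,5,9}] r4c1 is the only open cell in row 4 admitting 1, so r4c1=1.
Step 27. [r2c7∈{1,7,9}] r2c7 is the only open cell in row 2 admitting 1 ⇒ r2c7=1.
Step 28. [r3c3∈{6}] nothing but 6 survives at r3c3. So r3c3=6.
Step 29. [r9c6∈{9}] r9c6 is down to just 9, so r9c6=9.
Step 30. [r5c1∈{9}] only 9 remains possible at r5c1 ⇒ r5c1=9.
Step 31. [r6c1∈{5}] r6c1 has the single candidate 5, so r6c1=5.
Step 32. [r5c4∈{8}] nothing but 8 survives at r5c4, so r5c4=8.
Step 33. [r1c3∈{1}] r1c3 has the single candidate 1, so r1c3=1.
Step 34. [r8c7∈{9}] nothing but 9 survives at r8c7. So r8c7=9.
Step 35. [r2c1∈{8}] nothing but 8 survives at r2c1 ⇒ r2c1=8.
Step 36. [r5c2∈{3}] r5c2 has the single candidate 3. So r5c2=3.
Step 37. [r6c3∈{4}] r6c3's peers cover all but 4 ⇒ r6c3=4.
Step 38. [r4c5∈{6}] r4c5's peers cover all but 6 ⇒ r4c5=6.
Step 39. [r7c7∈{3}] r7c7 is down to just 3. So r7c7=3.
Step 40. [r7c1∈{2}] r7c1 is down to just 2. So r7c1=2.
Step 41. [r4c8∈{5}] nothing but 5 survives at r4c8 ⇒ r4c8=5.
Step 42. [r4c4∈{9}] r4c4's peers cover all but 9. So r4c4=9.
Step 43. [r2c8∈{9}] only 9 remains possible at r2c8 ⇒ r2c8=9.
Step 44. [r5c3∈{7}] r5c3 is down to just 7, so r5c3=7.
Step 45. [r9c8∈{2}] r9c8 has the single candidate 2 ⇒ r9c8=2.
Step 46. [r9c9∈{1}] r9c9's peers cover all but 1 ⇒ r9c9=1.
Step 47. [r3c7∈{7}] r3c7 is down to just 7, so r3c7=7.
Step 48. [r7c6∈{5}] r7c6 has the single candidate 5 ⇒ r7c6=5.
Step 49. [r9c2∈{4}] r9c2 is down to just 4. So r9c2=4.
Step 50. [r2c4∈{7}] nothing but 7 survives at r2c4 ⇒ r2c4=7.
Step 51. [r1c4∈{2}] r1c4 has the single candidate 2 ⇒ r1c4=2.
Step 52. [r1c7∈{6}] r1c7's peers cover all but 6. So r1c7=6.

Answer: 3 7 1 2 9 8 6 4 5 / 8 2 5 7 4 6 1 9 3 / 4 9 6 5 3 1 7 8 2 / 1 8 2 9 6 3 4 5 7 / 9 3 7 8 5 4 2 1 6 / 5 6 4 1 2 7 8 3 9 / 2 1 9 6 8 5 3 7 4 / 7 5 3 4 1 2 9 6 8 / 6 4 8 3 7 9 5 2 1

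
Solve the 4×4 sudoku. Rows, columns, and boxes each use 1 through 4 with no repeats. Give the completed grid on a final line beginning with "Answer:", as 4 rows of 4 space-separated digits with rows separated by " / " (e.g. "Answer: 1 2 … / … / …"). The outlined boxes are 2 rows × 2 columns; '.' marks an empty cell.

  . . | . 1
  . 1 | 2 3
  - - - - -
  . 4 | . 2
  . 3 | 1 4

Step 1. [r1c1∈{2,3,4}] 3 has one home in row 1: r1c1. So r1c1=3.
Step 2. [r1c3∈{4}] r1c3's peers cover all but 4, so r1c3=4.
Step 3. [r3c1∈{1}] nothing but 1 survives at r3c1, so r3c1=1.
Step 4. [r3c3∈{3}] r3c3 has the single candidate 3, so r3c3=3.
Step 5. [r1c2∈{2}] r1c2 is down to just 2. So r1c2=2.
Step 6. [r4c1∈{2}] only 2 remains possible at r4c1, so r4c1=2.
Step 7. [r2c1∈{4}] nothing but 4 survives at r2c1, so r2c1=4.

Answer: 3 2 4 1 / 4 1 2 3 / 1 4 3 2 / 2 3 1 4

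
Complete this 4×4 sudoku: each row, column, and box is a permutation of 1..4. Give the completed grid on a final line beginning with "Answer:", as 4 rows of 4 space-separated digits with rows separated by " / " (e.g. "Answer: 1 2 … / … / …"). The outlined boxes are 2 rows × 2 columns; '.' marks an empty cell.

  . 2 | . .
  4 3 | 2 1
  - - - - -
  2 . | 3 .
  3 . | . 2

Step 1. [r3c4∈{4}] r3c4 is down to just 4, so r3c4=4.
Step 2. [r3c2∈{1}] r3c2 has the single candidate 1. So r3c2=1.
Step 3. [r4c2∈{4}] only 4 remains possible at r4c2. So r4c2=4.
Step 4. [r1c1∈{1}] r1c1's peers cover all but 1. So r1c1=1.
Step 5. [r1c4∈{3}] r1c4 has the single candidate 3 ⇒ r1c4=3.
Step 6. [r4c3∈{1}] only 1 remains possible at r4c3 ⇒ r4c3=1.
Step 7. [r1c3∈{4}] r1c3's peers cover all but 4. So r1c3=4.

Answer: 1 2 4 3 / 4 3 2 1 / 2 1 3 4 / 3 4 1 2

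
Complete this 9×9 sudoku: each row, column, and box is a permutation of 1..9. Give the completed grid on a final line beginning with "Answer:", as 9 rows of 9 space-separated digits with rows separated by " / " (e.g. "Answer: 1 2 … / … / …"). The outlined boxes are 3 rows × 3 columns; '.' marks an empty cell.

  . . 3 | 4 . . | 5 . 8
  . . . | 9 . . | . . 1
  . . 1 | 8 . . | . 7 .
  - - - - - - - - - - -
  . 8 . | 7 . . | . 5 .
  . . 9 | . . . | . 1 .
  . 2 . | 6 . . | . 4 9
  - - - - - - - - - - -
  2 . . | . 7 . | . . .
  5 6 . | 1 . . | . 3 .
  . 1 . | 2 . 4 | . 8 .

Step 1. [r2c3∈{2,4,5,6,7,8}] across col 3, 2 lands solely at r2c3 ⇒ r2c3=2.
Step 2. [r2c8∈{6}] r2c8's peers cover all but 6, so r2c8=6.
Step 3. [r7c8∈{9}] nothing but 9 survives at r7c8 ⇒ r7c8=9.
Step 4. [r3c7∈{2,3,4,9}] col 7 places 9 nowhere but r3c7. So r3c7=9.
Step 5. [r4c3∈{4,6}] across col 3, 6 lands solely at r4c3. So r4c3=6.
Step 6. [r9c3∈{7}] r9c3 is down to just 7 ⇒ r9c3=7.
Step 7. [r9c7∈{6}] r9c7's peers cover all but 6 ⇒ r9c7=6.
Step 8. [r7c6∈{3,5,6,8}] across row 7, 6 lands solely at r7c6, so r7c6=6.
Step 9. [r9c1∈{3,9}] across box 7, 9 lands solely at r9c1 ⇒ r9c1=9.
Step 10. [r9c5∈{3,5}] across row 9, 3 lands solely at r9c5, so r9c5=3.
Step 11. [r5c4∈{3,5}] in col 4, 3 fits only at r5c4, so r5c4=3.
Step 12. [r2c5∈{5}] nothing but 5 survives at r2c5 ⇒ r2c5=5.
Step 13. [r1c8∈{2}] r1c8 is down to just 2. So r1c8=2.
Step 14. [r7c3∈{4,8}] r7c3 is the only open cell in row 7 admitting 8 ⇒ r7c3=8.
Step 15. [r8c3∈{4}] r8c3 has the single candidate 4. So r8c3=4.
Step 16. [r5c9∈{2,6,7}] r5c9 is the only open cell in row 5 admitting 6, so r5c9=6.
Step 17. [r2c1∈{4,7,8}] row 2 places 8 nowhere but r2c1, so r2c1=8.
Step 18. [r3c2∈{4,5}] across row 3, 5 lands solely at r3c2. So r3c2=5.
Step 19. [r5c6∈{2,5,8}] across row 5, 5 lands solely at r5c6, so r5c6=5.
Step 20. [r8c9∈{2,7}] r8c9 is the only open cell in col 9 admitting 7, so r8c9=7.
Step 21. [r4c9∈{2,3}] col 9 places 2 nowhere but r4c9, so r4c9=2.
Step 22. [r4c7∈{3}] r4c7's peers cover all but 3, so r4c7=3.
Step 23. [r5c5∈{2,4,8}] row 5 places 2 nowhere but r5c5. So r5c5=2.
Step 24. [r4c5∈{1,4,9}] across col 5, 4 lands solely at r4c5, so r4c5=4.
Step 25. [r2c7∈{4}] r2c7 is down to just 4, so r2c7=4.
Step 26. [r2c2∈{7}] nothing but 7 survives at r2c2. So r2c2=7.
Step 27. [r3c1∈{4,6}] in row 3, 4 fits only at r3c1 ⇒ r3c1=4.
Step 28. [r4c6∈{1,9}] row 4 places 9 nowhere but r4c6, so r4c6=9.
Step 29. [r5c1∈{7}] r5c1's peers cover all but 7 ⇒ r5c1=7.
Step 30. [r8c6∈{8}] r8c6 is down to just 8. So r8c6=8.
Step 31. [r6c6∈{1}] r6c6 is down to just 1 ⇒ r6c6=1.
Step 32. [r3c5∈{6}] only 6 remains possible at r3c5, so r3c5=6.
Step 33. [r7c9∈{4,5}] across row 7, 4 lands solely at r7c9, so r7c9=4.
Step 34. [r6c5∈{8}] only 8 remains possible at r6c5. So r6c5=8.
Step 35. [r3c9∈{3}] r3c9 is down to just 3 ⇒ r3c9=3.
Step 36. [r7c7∈{1}] r7c7 has the single candidate 1. So r7c7=1.
Step 37. [r8c7∈{2}] r8c7's peers cover all but 2. So r8c7=2.
Step 38. [r5c7∈{8}] r5c7's peers cover all but 8, so r5c7=8.
Step 39. [r1c6∈{7}] r1c6 is down to just 7, so r1c6=7.
Step 40. [r1c1∈{6}] r1c1 is down to just 6 ⇒ r1c1=6.
Step 41. [r9c9∈{5}] r9c9's peers cover all but 5 ⇒ r9c9=5.
Step 42. [r6c3∈{5}] r6c3 has the single candidate 5. So r6c3=5.
Step 43. [r7c2∈{3}] r7c2 has the single candidate 3 ⇒ r7c2=3.
Step 44. [r5c2∈{4}] only 4 remains possible at r5c2, so r5c2=4.
Step 45. [r1c5∈{1}] r1c5's peers cover all but 1 ⇒ r1c5=1.
Step 46. [r7c4∈{5}] only 5 remains possible at r7c4, so r7c4=5.
Step 47. [r6c7∈{7}] nothing but 7 survives at r6c7 ⇒ r6c7=7.
Step 48. [r3c6∈{2}] r3c6 is down to just 2 ⇒ r3c6=2.
Step 49. [r1c2∈{9}] nothing but 9 survives at r1c2, so r1c2=9.
Step 50. [r2c6∈{3}] r2c6 has the single candidate 3, so r2c6=3.
Step 51. [r6c1∈{3}] only 3 remains possible at r6c1 ⇒ r6c1=3.
Step 52. [r4c1∈{1}] r4c1 has the single candidate 1. So r4c1=1.
Step 53. [r8c5∈{9}] r8c5 has the single candidate 9. So r8c5=9.

Answer: 6 9 3 4 1 7 5 2 8 / 8 7 2 9 5 3 4 6 1 / 4 5 1 8 6 2 9 7 3 / 1 8 6 7 4 9 3 5 2 / 7 4 9 3 2 5 8 1 6 / 3 2 5 6 8 1 7 4 9 / 2 3 8 5 7 6 1 9 4 / 5 6 4 1 9 8 2 3 7 / 9 1 7 2 3 4 6 8 5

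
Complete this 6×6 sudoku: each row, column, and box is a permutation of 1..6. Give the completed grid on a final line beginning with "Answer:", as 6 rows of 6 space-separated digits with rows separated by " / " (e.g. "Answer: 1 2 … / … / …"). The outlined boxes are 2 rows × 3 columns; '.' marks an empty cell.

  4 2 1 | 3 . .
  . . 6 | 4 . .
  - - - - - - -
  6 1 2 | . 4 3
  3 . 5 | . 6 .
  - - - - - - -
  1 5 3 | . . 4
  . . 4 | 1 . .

Step 1. [r5c5∈{2}] r5c5 has the single candidate 2 ⇒ r5c5=2.
Step 2. [r1c5∈{5}] r1c5 is down to just 5, so r1c5=5.
Step 3. [r4c6∈{1,2}] in row 4, 1 fits only at r4c6, so r4c6=1.
Step 4. [r5c4∈{6}] r5c4's peers cover all but 6. So r5c4=6.
Step 5. [r6c2∈{6}] r6c2's peers cover all but 6. So r6c2=6.
Step 6. [r2c5∈{1}] r2c5 has the single candidate 1 ⇒ r2c5=1.
Step 7. [r6c5∈{3}] r6c5's peers cover all but 3. So r6c5=3.
Step 8. [r6c1∈{2}] r6c1's peers cover all but 2, so r6c1=2.
Step 9. [r2c1∈{5}] nothing but 5 survives at r2c1, so r2c1=5.
Step 10. [r4c2∈{4}] r4c2 is down to just 4. So r4c2=4.
Step 11. [r3c4∈{5}] only 5 remains possible at r3c4 ⇒ r3c4=5.
Step 12. [r2c6∈{2}] r2c6 has the single candidate 2. So r2c6=2.
Step 13. [r1c6∈{6}] only 6 remains possible at r1c6. So r1c6=6.
Step 14. [r6c6∈{5}] r6c6's peers cover all but 5, so r6c6=5.
Step 15. [r4c4∈{2}] r4c4 is down to just 2 ⇒ r4c4=2.
Step 16. [r2c2∈{3}] nothing but 3 survives at r2c2 ⇒ r2c2=3.

Answer: 4 2 1 3 5 6 / 5 3 6 4 1 2 / 6 1 2 5 4 3 / 3 4 5 2 6 1 / 1 5 3 6 2 4 / 2 6 4 1 3 5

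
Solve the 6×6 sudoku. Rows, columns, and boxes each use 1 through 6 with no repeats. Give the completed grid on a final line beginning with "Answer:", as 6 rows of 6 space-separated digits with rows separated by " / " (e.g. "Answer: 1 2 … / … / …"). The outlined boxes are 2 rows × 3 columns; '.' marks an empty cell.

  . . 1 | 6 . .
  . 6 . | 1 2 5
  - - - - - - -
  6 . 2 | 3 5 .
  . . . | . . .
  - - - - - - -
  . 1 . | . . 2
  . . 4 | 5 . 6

Step 1. [r4c1∈{1,3,4,5}] 1 has one home in col 1: r4c1. So r4c1=1.
Step 2. [r2c3∈{3}] r2c3 is down to just 3. So r2c3=3.
Step 3. [r4c6∈{4}] only 4 remains possible at r4c6. So r4c6=4.
Step 4. [r1c5∈{3,4}] across box 2, 4 lands solely at r1c5, so r1c5=4.
Step 5. [r4c3∈{5}] nothing but 5 survives at r4c3. So r4c3=5.
Step 6. [r5c5∈{3}] only 3 remains possible at r5c5, so r5c5=3.
Step 7. [r6c1∈{2,3}] in col 1, 3 fits only at r6c1 ⇒ r6c1=3.
Step 8. [r1c2∈{2,5}] across col 2, 5 lands solely at r1c2, so r1c2=5.
Step 9. [r4c5∈{6}] only 6 remains possible at r4c5, so r4c5=6.
Step 10. [r1c1∈{2}] r1c1 has the single candidate 2. So r1c1=2.
Step 11. [r2c1∈{4}] only 4 remains possible at r2c1. So r2c1=4.
Step 12. [r4c4∈{2}] r4c4 is down to just 2. So r4c4=2.
Step 13. [r3c6∈{1}] r3c6 is down to just 1, so r3c6=1.
Step 14. [r6c5∈{1}] r6c5 is down to just 1, so r6c5=1.
Step 15. [r5c4∈{4}] r5c4 is down to just 4 ⇒ r5c4=4.
Step 16. [r4c2∈{3}] r4c2 has the single candidate 3. So r4c2=3.
Step 17. [r1c6∈{3}] only 3 remains possible at r1c6. So r1c6=3.
Step 18. [r5c1∈{5}] r5c1's peers cover all but 5 ⇒ r5c1=5.
Step 19. [r6c2∈{2}] only 2 remains possible at r6c2 ⇒ r6c2=2.
Step 20. [r5c3∈{6}] r5c3 is down to just 6 ⇒ r5c3=6.
Step 21. [r3c2∈{4}] r3c2 is down to just 4 ⇒ r3c2=4.

Answer: 2 5 1 6 4 3 / 4 6 3 1 2 5 / 6 4 2 3 5 1 / 1 3 5 2 6 4 / 5 1 6 4 3 2 / 3 2 4 5 1 6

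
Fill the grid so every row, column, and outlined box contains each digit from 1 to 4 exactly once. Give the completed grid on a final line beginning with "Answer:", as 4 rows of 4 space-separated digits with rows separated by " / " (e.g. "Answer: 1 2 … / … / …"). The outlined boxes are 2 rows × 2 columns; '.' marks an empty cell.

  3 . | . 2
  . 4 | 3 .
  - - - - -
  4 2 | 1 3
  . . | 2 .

Step 1. [r1c2∈{1}] r1c2 is down to just 1 ⇒ r1c2=1.
Step 2. [r4c1∈{1}] nothing but 1 survives at r4c1 ⇒ r4c1=1.
Step 3. [r1c3∈{4}] r1c3 has the single candidate 4 ⇒ r1c3=4.
Step 4. [r2c4∈{1}] r2c4 has the single candidate 1 ⇒ r2c4=1.
Step 5. [r4c4∈{4}] nothing but 4 survives at r4c4, so r4c4=4.
Step 6. [r2c1∈{2}] nothing but 2 survives at r2c1. So r2c1=2.
Step 7. [r4c2∈{3}] only 3 remains possible at r4c2 ⇒ r4c2=3.

Answer: 3 1 4 2 / 2 4 3 1 / 4 2 1 3 / 1 3 2 4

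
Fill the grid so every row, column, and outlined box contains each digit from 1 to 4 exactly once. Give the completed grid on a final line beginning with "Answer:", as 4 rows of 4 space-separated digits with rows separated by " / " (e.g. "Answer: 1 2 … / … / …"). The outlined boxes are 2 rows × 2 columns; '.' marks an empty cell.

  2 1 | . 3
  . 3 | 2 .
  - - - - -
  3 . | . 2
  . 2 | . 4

Step 1. [r4c1∈{1}] nothing but 1 survives at r4c1 ⇒ r4c1=1.
Step 2. [r3c3∈{1}] r3c3's peers cover all but 1 ⇒ r3c3=1.
Step 3. [r1c3∈{4}] only 4 remains possible at r1c3 ⇒ r1c3=4.
Step 4. [r2c1∈{4}] nothing but 4 survives at r2c1. So r2c1=4.
Step 5. [r3c2∈{4}] only 4 remains possible at r3c2. So r3c2=4.
Step 6. [r2c4∈{1}] r2c4's peers cover all but 1. So r2c4=1.
Step 7. [r4c3∈{3}] r4c3 is down to just 3, so r4c3=3.

Answer: 2 1 4 3 / 4 3 2 1 / 3 4 1 2 / 1 2 3 4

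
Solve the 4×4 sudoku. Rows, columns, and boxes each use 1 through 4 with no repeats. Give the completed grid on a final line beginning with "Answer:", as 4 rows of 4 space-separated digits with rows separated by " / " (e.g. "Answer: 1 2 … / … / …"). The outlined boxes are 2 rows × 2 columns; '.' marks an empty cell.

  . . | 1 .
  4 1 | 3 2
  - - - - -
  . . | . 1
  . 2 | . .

Step 1. [r3c1∈{3}] r3c1 is down to just 3, so r3c1=3.
Step 2. [r4c3∈{4}] only 4 remains possible at r4c3, so r4c3=4.
Step 3. [r1c2∈{3}] r1c2's peers cover all but 3 ⇒ r1c2=3.
Step 4. [r3c2∈{4}] nothing but 4 survives at r3c2. So r3c2=4.
Step 5. [r1c4∈{4}] r1c4 is down to just 4, so r1c4=4.
Step 6. [r1c1∈{2}] r1c1 has the single candidate 2. So r1c1=2.
Step 7. [r4c4∈{3}] r4c4 is down to just 3 ⇒ r4c4=3.
Step 8. [r3c3∈{2}] nothing but 2 survives at r3c3 ⇒ r3c3=2.
Step 9. [r4c1∈{1}] r4c1's peers cover all but 1. So r4c1=1.

Answer: 2 3 1 4 / 4 1 3 2 / 3 4 2 1 / 1 2 4 3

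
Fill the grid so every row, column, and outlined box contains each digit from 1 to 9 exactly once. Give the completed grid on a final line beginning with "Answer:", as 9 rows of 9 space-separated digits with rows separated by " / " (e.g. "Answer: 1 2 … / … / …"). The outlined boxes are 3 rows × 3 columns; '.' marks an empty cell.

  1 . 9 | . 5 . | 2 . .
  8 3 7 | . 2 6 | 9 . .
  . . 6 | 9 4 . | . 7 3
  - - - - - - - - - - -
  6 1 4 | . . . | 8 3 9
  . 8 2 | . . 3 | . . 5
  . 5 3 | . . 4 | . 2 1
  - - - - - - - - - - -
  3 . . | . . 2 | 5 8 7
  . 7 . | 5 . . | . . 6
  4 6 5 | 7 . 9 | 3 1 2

Step 1. [r3c6∈{1,8}] 8 has one home in row 3: r3c6 ⇒ r3c6=8.
Step 2. [r8c6∈{1}] only 1 remains possible at r8c6, so r8c6=1.
Step 3. [r5c5∈{1,6,7,9}] col 5 places 1 nowhere but r5c5. So r5c5=1.
Step 4. [r5c4∈{6}] only 6 remains possible at r5c4 ⇒ r5c4=6.
Step 5. [r5c8∈{4}] r5c8 is down to just 4, so r5c8=4.
Step 6. [r5c1∈{7,9}] in row 5, 9 fits only at r5c1 ⇒ r5c1=9.
Step 7. [r6c1∈{7}] only 7 remains possible at r6c1. So r6c1=7.
Step 8. [r9c5∈{8}] r9c5 has the single candidate 8. So r9c5=8.
Step 9. [r8c1∈{2}] r8c1 is down to just 2. So r8c1=2.
Step 10. [r4c5∈{7}] r4c5's peers cover all but 7 ⇒ r4c5=7.
Step 11. [r1c9∈{4,8}] row 1 places 8 nowhere but r1c9. So r1c9=8.
Step 12. [r4c4∈{2}] r4c4's peers cover all but 2. So r4c4=2.
Step 13. [r2c9∈{4}] nothing but 4 survives at r2c9 ⇒ r2c9=4.
Step 14. [r6c4∈{8}] only 8 remains possible at r6c4, so r6c4=8.
Step 15. [r3c7∈{1}] r3c7's peers cover all but 1, so r3c7=1.
Step 16. [r2c8∈{5}] r2c8 is down to just 5. So r2c8=5.
Step 17. [r8c5∈{3}] nothing but 3 survives at r8c5. So r8c5=3.
Step 18. [r6c7∈{6}] r6c7 is down to just 6, so r6c7=6.
Step 19. [r7c2∈{9}] nothing but 9 survives at r7c2 ⇒ r7c2=9.
Step 20. [r1c2∈{4}] r1c2 is down to just 4 ⇒ r1c2=4.
Step 21. [r7c5∈{6}] r7c5 has the single candidate 6. So r7c5=6.
Step 22. [r6c5∈{9}] r6c5 is down to just 9. So r6c5=9.
Step 23. [r2c4∈{1}] r2c4's peers cover all but 1, so r2c4=1.
Step 24. [r3c1∈{5}] nothing but 5 survives at r3c1. So r3c1=5.
Step 25. [r7c3∈{1}] nothing but 1 survives at r7c3 ⇒ r7c3=1.
Step 26. [r8c8∈{9}] only 9 remains possible at r8c8. So r8c8=9.
Step 27. [r3c2∈{2}] nothing but 2 survives at r3c2 ⇒ r3c2=2.
Step 28. [r1c4∈{3}] r1c4's peers cover all but 3 ⇒ r1c4=3.
Step 29. [r4c6∈{5}] r4c6's peers cover all but 5 ⇒ r4c6=5.
Step 30. [r1c8∈{6}] r1c8 is down to just 6 ⇒ r1c8=6.
Step 31. [r5c7∈{7}] r5c7's peers cover all but 7. So r5c7=7.
Step 32. [r7c4∈{4}] nothing but 4 survives at r7c4. So r7c4=4.
Step 33. [r8c7∈{4}] r8c7 is down to just 4 ⇒ r8c7=4.
Step 34. [r8c3∈{8}] nothing but 8 survives at r8c3, so r8c3=8.
Step 35. [r1c6∈{7}] r1c6 is down to just 7 ⇒ r1c6=7.

Answer: 1 4 9 3 5 7 2 6 8 / 8 3 7 1 2 6 9 5 4 / 5 2 6 9 4 8 1 7 3 / 6 1 4 2 7 5 8 3 9 / 9 8 2 6 1 3 7 4 5 / 7 5 3 8 9 4 6 2 1 / 3 9 1 4 6 2 5 8 7 / 2 7 8 5 3 1 4 9 6 / 4 6 5 7 8 9 3 1 2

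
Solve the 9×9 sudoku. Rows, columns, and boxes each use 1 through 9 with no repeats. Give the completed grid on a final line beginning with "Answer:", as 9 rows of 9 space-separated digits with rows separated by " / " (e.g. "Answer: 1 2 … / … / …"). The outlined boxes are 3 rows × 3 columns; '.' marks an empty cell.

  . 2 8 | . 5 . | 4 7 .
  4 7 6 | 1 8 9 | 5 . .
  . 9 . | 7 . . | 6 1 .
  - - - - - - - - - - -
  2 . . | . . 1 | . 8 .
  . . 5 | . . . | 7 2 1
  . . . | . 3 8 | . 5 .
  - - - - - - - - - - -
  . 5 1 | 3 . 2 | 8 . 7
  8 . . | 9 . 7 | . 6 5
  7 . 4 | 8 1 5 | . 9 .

Step 1. [r3c3∈{3}] nothing but 3 survives at r3c3. So r3c3=3.
Step 2. [r6c7∈{9}] r6c7 is down to just 9, so r6c7=9.
Step 3. [r9c2∈{3,6}] r9c2 is the only open cell in row 9 admitting 6 ⇒ r9c2=6.
Step 4. [r8c5∈{4}] r8c5's peers cover all but 4, so r8c5=4.
Step 5. [r1c4∈{6}] r1c4 is down to just 6, so r1c4=6.
Step 6. [r5c4∈{4}] only 4 remains possible at r5c4. So r5c4=4.
Step 7. [r5c1∈{3,6,9}] across col 1, 3 lands solely at r5c1. So r5c1=3.
Step 8. [r4c5∈{6,7,9}] r4c5 is the only open cell in col 5 admitting 7 ⇒ r4c5=7.
Step 9. [r2c9∈{2,3}] across row 2, 2 lands solely at r2c9, so r2c9=2.
Step 10. [r9c9∈{3}] r9c9 has the single candidate 3 ⇒ r9c9=3.
Step 11. [r6c2∈{1,4}] col 2 places 1 nowhere but r6c2, so r6c2=1.
Step 12. [r4c9∈{4,6}] r4c9 is the only open cell in row 4 admitting 6, so r4c9=6.
Step 13. [r8c3∈{2}] nothing but 2 survives at r8c3. So r8c3=2.
Step 14. [r5c6∈{6}] only 6 remains possible at r5c6 ⇒ r5c6=6.
Step 15. [r4c3∈{9}] r4c3 has the single candidate 9 ⇒ r4c3=9.
Step 16. [r4c4∈{5}] r4c4 is down to just 5. So r4c4=5.
Step 17. [r4c7∈{3}] r4c7's peers cover all but 3. So r4c7=3.
Step 18. [r1c1∈{1}] r1c1 is down to just 1 ⇒ r1c1=1.
Step 19. [r7c1∈{9}] r7c1's peers cover all but 9, so r7c1=9.
Step 20. [r1c6∈{3}] only 3 remains possible at r1c6, so r1c6=3.
Step 21. [r8c7∈{1}] only 1 remains possible at r8c7. So r8c7=1.
Step 22. [r5c5∈{9}] r5c5 is down to just 9, so r5c5=9.
Step 23. [r3c6∈{4}] r3c6 is down to just 4 ⇒ r3c6=4.
Step 24. [r2c8∈{3}] only 3 remains possible at r2c8, so r2c8=3.
Step 25. [r8c2∈{3}] r8c2 is down to just 3. So r8c2=3.
Step 26. [r3c5∈{2}] r3c5 has the single candidate 2 ⇒ r3c5=2.
Step 27. [r3c1∈{5}] r3c1 has the single candidate 5. So r3c1=5.
Step 28. [r3c9∈{8}] r3c9's peers cover all but 8 ⇒ r3c9=8.
Step 29. [r6c9∈{4}] r6c9 has the single candidate 4 ⇒ r6c9=4.
Step 30. [r6c4∈{2}] r6c4 has the single candidate 2, so r6c4=2.
Step 31. [r5c2∈{8}] only 8 remains possible at r5c2, so r5c2=8.
Step 32. [r9c7∈{2}] nothing but 2 survives at r9c7. So r9c7=2.
Step 33. [r6c1∈{6}] r6c1's peers cover all but 6 ⇒ r6c1=6.
Step 34. [r6c3∈{7}] nothing but 7 survives at r6c3 ⇒ r6c3=7.
Step 35. [r7c8∈{4}] only 4 remains possible at r7c8. So r7c8=4.
Step 36. [r4c2∈{4}] r4c2 has the single candidate 4 ⇒ r4c2=4.
Step 37. [r1c9∈{9}] r1c9 has the single candidate 9 ⇒ r1c9=9.
Step 38. [r7c5∈{6}] only 6 remains possible at r7c5. So r7c5=6.

Answer: 1 2 8 6 5 3 4 7 9 / 4 7 6 1 8 9 5 3 2 / 5 9 3 7 2 4 6 1 8 / 2 4 9 5 7 1 3 8 6 / 3 8 5 4 9 6 7 2 1 / 6 1 7 2 3 8 9 5 4 / 9 5 1 3 6 2 8 4 7 / 8 3 2 9 4 7 1 6 5 / 7 6 4 8 1 5 2 9 3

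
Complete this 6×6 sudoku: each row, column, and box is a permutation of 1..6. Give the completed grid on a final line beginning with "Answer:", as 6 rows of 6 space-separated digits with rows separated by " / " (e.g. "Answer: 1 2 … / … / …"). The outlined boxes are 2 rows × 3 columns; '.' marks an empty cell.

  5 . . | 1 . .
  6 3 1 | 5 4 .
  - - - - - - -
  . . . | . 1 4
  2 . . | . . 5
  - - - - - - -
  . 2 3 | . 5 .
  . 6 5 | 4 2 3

Step 1. [r5c4∈{6}] only 6 remains possible at r5c4 ⇒ r5c4=6.
Step 2. [r4c5∈{3,6}] 6 has one home in box 4: r4c5. So r4c5=6.
Step 3. [r1c3∈{2,4}] in col 3, 2 fits only at r1c3 ⇒ r1c3=2.
Step 4. [r4c2∈{1,4}] in row 4, 1 fits only at r4c2. So r4c2=1.
Step 5. [r5c6∈{1}] nothing but 1 survives at r5c6, so r5c6=1.
Step 6. [r4c4∈{3}] r4c4's peers cover all but 3. So r4c4=3.
Step 7. [r1c5∈{3}] nothing but 3 survives at r1c5. So r1c5=3.
Step 8. [r4c3∈{4}] r4c3 has the single candidate 4 ⇒ r4c3=4.
Step 9. [r5c1∈{4}] only 4 remains possible at r5c1. So r5c1=4.
Step 10. [r2c6∈{2}] r2c6's peers cover all but 2 ⇒ r2c6=2.
Step 11. [r3c3∈{6}] r3c3's peers cover all but 6, so r3c3=6.
Step 12. [r3c4∈{2}] only 2 remains possible at r3c4 ⇒ r3c4=2.
Step 13. [r6c1∈{1}] r6c1 has the single candidate 1, so r6c1=1.
Step 14. [r1c2∈{4}] r1c2 has the single candidate 4 ⇒ r1c2=4.
Step 15. [r1c6∈{6}] r1c6 is down to just 6 ⇒ r1c6=6.
Step 16. [r3c1∈{3}] r3c1 is down to just 3 ⇒ r3c1=3.
Step 17. [r3c2∈{5}] r3c2 has the single candidate 5. So r3c2=5.

Answer: 5 4 2 1 3 6 / 6 3 1 5 4 2 / 3 5 6 2 1 4 / 2 1 4 3 6 5 / 4 2 3 6 5 1 / 1 6 5 4 2 3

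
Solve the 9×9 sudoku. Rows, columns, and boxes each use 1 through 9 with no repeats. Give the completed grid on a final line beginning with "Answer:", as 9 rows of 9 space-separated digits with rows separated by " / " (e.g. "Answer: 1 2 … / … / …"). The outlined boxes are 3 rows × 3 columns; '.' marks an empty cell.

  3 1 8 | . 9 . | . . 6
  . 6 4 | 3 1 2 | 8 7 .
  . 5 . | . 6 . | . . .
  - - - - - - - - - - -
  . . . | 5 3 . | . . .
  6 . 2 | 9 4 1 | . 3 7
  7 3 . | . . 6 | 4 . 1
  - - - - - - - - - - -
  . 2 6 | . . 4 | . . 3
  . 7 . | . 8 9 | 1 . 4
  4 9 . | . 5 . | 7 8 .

Step 1. [r4c9∈{2,8,9}] r4c9 is the only open cell in col 9 admitting 8. So r4c9=8.
Step 2. [r2c1∈{9}] r2c1 is down to just 9, so r2c1=9.
Step 3. [r8c8∈{2,5,6}] in box 9, 6 fits only at r8c8, so r8c8=6.
Step 4. [r3c9∈{2,9}] across col 9, 9 lands solely at r3c9, so r3c9=9.
Step 5. [r5c7∈{5}] nothing but 5 survives at r5c7 ⇒ r5c7=5.
Step 6. [r1c7∈{2}] only 2 remains possible at r1c7. So r1c7=2.
Step 7. [r7c8∈{5,9}] box 9 places 5 nowhere but r7c8, so r7c8=5.
Step 8. [r9c4∈{1,2,6}] in row 9, 6 fits only at r9c4 ⇒ r9c4=6.
Step 9. [r9c3∈{1,3}] across row 9, 1 lands solely at r9c3 ⇒ r9c3=1.
Step 10. [r4c3∈{9}] r4c3 has the single candidate 9. So r4c3=9.
Step 11. [r4c6∈{7}] nothing but 7 survives at r4c6, so r4c6=7.
Step 12. [r1c4∈{4,7}] across row 1, 7 lands solely at r1c4 ⇒ r1c4=7.
Step 13. [r6c5∈{2}] r6c5 is down to just 2. So r6c5=2.
Step 14. [r3c4∈{4,8}] in col 4, 4 fits only at r3c4, so r3c4=4.
Step 15. [r8c1∈{5}] nothing but 5 survives at r8c1 ⇒ r8c1=5.
Step 16. [r7c1∈{8}] r7c1's peers cover all but 8. So r7c1=8.
Step 17. [r6c3∈{5}] r6c3's peers cover all but 5. So r6c3=5.
Step 18. [r8c4∈{2}] only 2 remains possible at r8c4, so r8c4=2.
Step 19. [r8c3∈{3}] nothing but 3 survives at r8c3 ⇒ r8c3=3.
Step 20. [r6c4∈{8}] only 8 remains possible at r6c4 ⇒ r6c4=8.
Step 21. [r7c4∈{1}] r7c4 has the single candidate 1, so r7c4=1.
Step 22. [r4c2∈{4}] only 4 remains possible at r4c2. So r4c2=4.
Step 23. [r4c8∈{2}] r4c8's peers cover all but 2. So r4c8=2.
Step 24. [r3c8∈{1}] nothing but 1 survives at r3c8 ⇒ r3c8=1.
Step 25. [r9c9∈{2}] r9c9 has the single candidate 2 ⇒ r9c9=2.
Step 26. [r1c6∈{5}] r1c6's peers cover all but 5, so r1c6=5.
Step 27. [r3c1∈{2}] nothing but 2 survives at r3c1, so r3c1=2.
Step 28. [r3c7∈{3}] only 3 remains possible at r3c7. So r3c7=3.
Step 29. [r4c7∈{6}] r4c7's peers cover all but 6 ⇒ r4c7=6.
Step 30. [r2c9∈{5}] r2c9 has the single candidate 5 ⇒ r2c9=5.
Step 31. [r3c6∈{8}] r3c6's peers cover all but 8 ⇒ r3c6=8.
Step 32. [r6c8∈{9}] r6c8 is down to just 9. So r6c8=9.
Step 33. [r3c3∈{7}] r3c3 has the single candidate 7 ⇒ r3c3=7.
Step 34. [r5c2∈{8}] r5c2 has the single candidate 8. So r5c2=8.
Step 35. [r1c8∈{4}] only 4 remains possible at r1c8. So r1c8=4.
Step 36. [r7c5∈{7}] only 7 remains possible at r7c5. So r7c5=7.
Step 37. [r9c6∈{3}] r9c6's peers cover all but 3 ⇒ r9c6=3.
Step 38. [r7c7∈{9}] nothing but 9 survives at r7c7. So r7c7=9.
Step 39. [r4c1∈{1}] nothing but 1 survives at r4c1, so r4c1=1.

Answer: 3 1 8 7 9 5 2 4 6 / 9 6 4 3 1 2 8 7 5 / 2 5 7 4 6 8 3 1 9 / 1 4 9 5 3 7 6 2 8 / 6 8 2 9 4 1 5 3 7 / 7 3 5 8 2 6 4 9 1 / 8 2 6 1 7 4 9 5 3 / 5 7 3 2 8 9 1 6 4 / 4 9 1 6 5 3 7 8 2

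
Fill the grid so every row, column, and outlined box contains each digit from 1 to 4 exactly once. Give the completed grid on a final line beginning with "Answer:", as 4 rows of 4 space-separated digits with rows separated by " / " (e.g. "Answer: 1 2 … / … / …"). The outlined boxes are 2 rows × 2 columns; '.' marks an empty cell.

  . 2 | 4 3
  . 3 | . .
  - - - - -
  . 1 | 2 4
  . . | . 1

Step 1. [r2c1∈{1,4}] in row 2, 4 fits only at r2c1. So r2c1=4.
Step 2. [r3c1∈{3}] r3c1 is down to just 3. So r3c1=3.
Step 3. [r4c2∈{4}] r4c2 has the single candidate 4, so r4c2=4.
Step 4. [r2c4∈{2}] r2c4 is down to just 2, so r2c4=2.
Step 5. [r2c3∈{1}] nothing but 1 survives at r2c3, so r2c3=1.
Step 6. [r4c1∈{2}] r4c1's peers cover all but 2. So r4c1=2.
Step 7. [r4c3∈{3}] r4c3 has the single candidate 3, so r4c3=3.
Step 8. [r1c1∈{1}] only 1 remains possible at r1c1, so r1c1=1.

Answer: 1 2 4 3 / 4 3 1 2 / 3 1 2 4 / 2 4 3 1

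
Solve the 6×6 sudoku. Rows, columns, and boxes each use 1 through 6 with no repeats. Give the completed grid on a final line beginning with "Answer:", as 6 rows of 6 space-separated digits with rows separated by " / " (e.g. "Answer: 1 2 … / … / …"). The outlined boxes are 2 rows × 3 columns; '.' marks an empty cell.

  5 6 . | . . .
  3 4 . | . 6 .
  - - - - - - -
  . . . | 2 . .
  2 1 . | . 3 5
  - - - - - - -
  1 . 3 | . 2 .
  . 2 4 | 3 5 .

Step 1. [r4c4∈{4,6}] row 4 places 4 nowhere but r4c4, so r4c4=4.
Step 2. [r1c4∈{1}] r1c4 is down to just 1. So r1c4=1.
Step 3. [r3c6∈{1,6}] 6 has one home in box 4: r3c6. So r3c6=6.
Step 4. [r1c6∈{2,3,4}] row 1 places 3 nowhere but r1c6. So r1c6=3.
Step 5. [r3c2∈{3,5}] 3 has one home in row 3: r3c2 ⇒ r3c2=3.
Step 6. [r2c3∈{1,2}] across row 2, 1 lands solely at r2c3 ⇒ r2c3=1.
Step 7. [r3c1∈{4}] only 4 remains possible at r3c1, so r3c1=4.
Step 8. [r6c6∈{1}] nothing but 1 survives at r6c6, so r6c6=1.
Step 9. [r3c5∈{1}] r3c5's peers cover all but 1. So r3c5=1.
Step 10. [r1c3∈{2}] r1c3 has the single candidate 2 ⇒ r1c3=2.
Step 11. [r5c4∈{6}] only 6 remains possible at r5c4 ⇒ r5c4=6.
Step 12. [r5c2∈{5}] nothing but 5 survives at r5c2 ⇒ r5c2=5.
Step 13. [r2c6∈{2}] r2c6 is down to just 2, so r2c6=2.
Step 14. [r4c3∈{6}] r4c3 is down to just 6. So r4c3=6.
Step 15. [r6c1∈{6}] nothing but 6 survives at r6c1 ⇒ r6c1=6.
Step 16. [r1c5∈{4}] r1c5's peers cover all but 4, so r1c5=4.
Step 17. [r5c6∈{4}] r5c6 has the single candidate 4 ⇒ r5c6=4.
Step 18. [r2c4∈{5}] r2c4's peers cover all but 5, so r2c4=5.
Step 19. [r3c3∈{5}] r3c3 has the single candidate 5, so r3c3=5.

Answer: 5 6 2 1 4 3 / 3 4 1 5 6 2 / 4 3 5 2 1 6 / 2 1 6 4 3 5 / 1 5 3 6 2 4 / 6 2 4 3 5 1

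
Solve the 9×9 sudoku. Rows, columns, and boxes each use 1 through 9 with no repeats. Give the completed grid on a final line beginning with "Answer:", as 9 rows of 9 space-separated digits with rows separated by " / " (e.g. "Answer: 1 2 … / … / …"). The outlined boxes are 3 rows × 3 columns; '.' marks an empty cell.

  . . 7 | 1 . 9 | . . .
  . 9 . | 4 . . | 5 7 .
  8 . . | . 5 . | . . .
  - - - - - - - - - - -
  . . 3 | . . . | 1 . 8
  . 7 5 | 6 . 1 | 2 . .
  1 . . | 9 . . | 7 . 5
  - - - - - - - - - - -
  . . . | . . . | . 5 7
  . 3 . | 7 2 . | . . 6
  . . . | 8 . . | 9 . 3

Step 1. [r9c8∈{1,2,4}] in box 9, 2 fits only at r9c8, so r9c8=2.
Step 2. [r5c5∈{3,4,8}] across row 5, 8 lands solely at r5c5, so r5c5=8.
Step 3. [r7c5∈{1,3,4,6,9}] r7c5 is the only open cell in col 5 admitting 9, so r7c5=9.
Step 4. [r5c8∈{3,4,9}] in row 5, 3 fits only at r5c8, so r5c8=3.
Step 5. [r9c5∈{1,4,6}] col 5 places 1 nowhere but r9c5 ⇒ r9c5=1.
Step 6. [r3c6∈{2,3,6,7}] 7 has one home in row 3: r3c6. So r3c6=7.
Step 7. [r8c3∈{1,4,8,9}] r8c3 is the only open cell in col 3 admitting 9. So r8c3=9.
Step 8. [r8c8∈{1,4,8}] in row 8, 1 fits only at r8c8 ⇒ r8c8=1.
Step 9. [r1c8∈{4,6,8}] in col 8, 8 fits only at r1c8. So r1c8=8.
Step 10. [r9c1∈{4,5,6,7}] across row 9, 7 lands solely at r9c1 ⇒ r9c1=7.
Step 11. [r2c6∈{2,3,6,8}] across row 2, 8 lands solely at r2c6, so r2c6=8.
Step 12. [r3c4∈{2,3}] in box 2, 2 fits only at r3c4 ⇒ r3c4=2.
Step 13. [r3c7∈{3,4,6}] 3 has one home in row 3: r3c7, so r3c7=3.
Step 14. [r1c7∈{4,6}] 6 has one home in col 7: r1c7. So r1c7=6.
Step 15. [r1c5∈{3}] nothing but 3 survives at r1c5. So r1c5=3.
Step 16. [r6c5∈{4}] only 4 remains possible at r6c5. So r6c5=4.
Step 17. [r6c8∈{6}] r6c8 has the single candidate 6. So r6c8=6.
Step 18. [r2c1∈{2,3,6}] in row 2, 3 fits only at r2c1. So r2c1=3.
Step 19. [r8c7∈{4,8}] r8c7 is the only open cell in row 8 admitting 8, so r8c7=8.
Step 20. [r7c7∈{4}] r7c7's peers cover all but 4 ⇒ r7c7=4.
Step 21. [r6c6∈{2,3}] across row 6, 3 lands solely at r6c6. So r6c6=3.
Step 22. [r7c6∈{6}] only 6 remains possible at r7c6 ⇒ r7c6=6.
Step 23. [r4c1∈{2,4,6,9}] r4c1 is the only open cell in col 1 admitting 6, so r4c1=6.
Step 24. [r7c1∈{2}] only 2 remains possible at r7c1 ⇒ r7c1=2.
Step 25. [r4c8∈{4,9}] in row 4, 9 fits only at r4c8, so r4c8=9.
Step 26. [r4c2∈{2,4}] r4c2 is the only open cell in row 4 admitting 4, so r4c2=4.
Step 27. [r3c8∈{4}] nothing but 4 survives at r3c8, so r3c8=4.
Step 28. [r9c3∈{4,6}] in col 3, 4 fits only at r9c3 ⇒ r9c3=4.
Step 29. [r9c6∈{5}] only 5 remains possible at r9c6. So r9c6=5.
Step 30. [r1c2∈{2,5}] col 2 places 5 nowhere but r1c2, so r1c2=5.
Step 31. [r2c3∈{1,2,6}] r2c3 is the only open cell in box 1 admitting 2 ⇒ r2c3=2.
Step 32. [r6c3∈{8}] nothing but 8 survives at r6c3, so r6c3=8.
Step 33. [r3c3∈{1,6}] across col 3, 6 lands solely at r3c3 ⇒ r3c3=6.
Step 34. [r3c2∈{1}] only 1 remains possible at r3c2. So r3c2=1.
Step 35. [r8c6∈{4}] only 4 remains possible at r8c6 ⇒ r8c6=4.
Step 36. [r5c1∈{9}] r5c1's peers cover all but 9 ⇒ r5c1=9.
Step 37. [r1c1∈{4}] nothing but 4 survives at r1c1, so r1c1=4.
Step 38. [r7c2∈{8}] r7c2's peers cover all but 8 ⇒ r7c2=8.
Step 39. [r1c9∈{2}] r1c9 has the single candidate 2, so r1c9=2.
Step 40. [r2c9∈{1}] r2c9's peers cover all but 1. So r2c9=1.
Step 41. [r3c9∈{9}] r3c9 is down to just 9, so r3c9=9.
Step 42. [r5c9∈{4}] r5c9 is down to just 4. So r5c9=4.
Step 43. [r2c5∈{6}] r2c5 has the single candidate 6. So r2c5=6.
Step 44. [r7c4∈{3}] r7c4 is down to just 3. So r7c4=3.
Step 45. [r4c6∈{2}] r4c6 has the single candidate 2. So r4c6=2.
Step 46. [r6c2∈{2}] r6c2 has the single candidate 2. So r6c2=2.
Step 47. [r8c1∈{5}] r8c1's peers cover all but 5, so r8c1=5.
Step 48. [r4c4∈{5}] only 5 remains possible at r4c4, so r4c4=5.
Step 49. [r7c3∈{1}] r7c3's peers cover all but 1. So r7c3=1.
Step 50. [r9c2∈{6}] r9c2's peers cover all but 6. So r9c2=6.
Step 51. [r4c5∈{7}] r4c5 has the single candidate 7, so r4c5=7.

Answer: 4 5 7 1 3 9 6 8 2 / 3 9 2 4 6 8 5 7 1 / 8 1 6 2 5 7 3 4 9 / 6 4 3 5 7 2 1 9 8 / 9 7 5 6 8 1 2 3 4 / 1 2 8 9 4 3 7 6 5 / 2 8 1 3 9 6 4 5 7 / 5 3 9 7 2 4 8 1 6 / 7 6 4 8 1 5 9 2 3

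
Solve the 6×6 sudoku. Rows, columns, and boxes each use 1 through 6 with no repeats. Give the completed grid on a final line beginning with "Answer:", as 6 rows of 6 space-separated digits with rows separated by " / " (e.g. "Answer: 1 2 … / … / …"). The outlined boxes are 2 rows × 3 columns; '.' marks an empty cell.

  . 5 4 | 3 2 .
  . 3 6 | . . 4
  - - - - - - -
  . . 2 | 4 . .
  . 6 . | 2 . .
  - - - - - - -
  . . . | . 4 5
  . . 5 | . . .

Step 1. [r3c2∈{1}] only 1 remains possible at r3c2. So r3c2=1.
Step 2. [r6c6∈{1,2,3,6}] 2 has one home in col 6: r6c6, so r6c6=2.
Step 3. [r4c3∈{3}] r4c3 has the single candidate 3 ⇒ r4c3=3.
Step 4. [r6c5∈{1,3,6}] box 6 places 3 nowhere but r6c5. So r6c5=3.
Step 5. [r1c1∈{1}] nothing but 1 survives at r1c1. So r1c1=1.
Step 6. [r6c4∈{1,6}] 1 has one home in row 6: r6c4. So r6c4=1.
Step 7. [r3c1∈{5}] nothing but 5 survives at r3c1. So r3c1=5.
Step 8. [r4c5∈{1,5}] across row 4, 5 lands solely at r4c5, so r4c5=5.
Step 9. [r5c1∈{2,3,6}] in row 5, 3 fits only at r5c1, so r5c1=3.
Step 10. [r4c1∈{4}] r4c1 is down to just 4. So r4c1=4.
Step 11. [r3c5∈{6}] r3c5's peers cover all but 6. So r3c5=6.
Step 12. [r4c6∈{1}] nothing but 1 survives at r4c6. So r4c6=1.
Step 13. [r3c6∈{3}] r3c6 is down to just 3. So r3c6=3.
Step 14. [r5c2∈{2}] r5c2's peers cover all but 2, so r5c2=2.
Step 15. [r2c5∈{1}] only 1 remains possible at r2c5. So r2c5=1.
Step 16. [r6c2∈{4}] nothing but 4 survives at r6c2. So r6c2=4.
Step 17. [r2c1∈{2}] r2c1 has the single candidate 2, so r2c1=2.
Step 18. [r1c6∈{6}] only 6 remains possible at r1c6. So r1c6=6.
Step 19. [r6c1∈{6}] r6c1's peers cover all but 6, so r6c1=6.
Step 20. [r5c3∈{1}] r5c3 has the single candidate 1 ⇒ r5c3=1.
Step 21. [r2c4∈{5}] r2c4 has the single candidate 5 ⇒ r2c4=5.
Step 22. [r5c4∈{6}] r5c4 has the single candidate 6, so r5c4=6.

Answer: 1 5 4 3 2 6 / 2 3 6 5 1 4 / 5 1 2 4 6 3 / 4 6 3 2 5 1 / 3 2 1 6 4 5 / 6 4 5 1 3 2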